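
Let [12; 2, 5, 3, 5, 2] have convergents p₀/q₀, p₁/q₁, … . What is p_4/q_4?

2317/186

Using pₖ = aₖpₖ₋₁ + pₖ₋₂, qₖ = aₖqₖ₋₁ + qₖ₋₂ (with p₋₁=1, p₋₂=0, q₋₁=0, q₋₂=1):
  k=0: a=12, p=12, q=1
  k=1: a=2, p=25, q=2
  k=2: a=5, p=137, q=11
  k=3: a=3, p=436, q=35
  k=4: a=5, p=2317, q=186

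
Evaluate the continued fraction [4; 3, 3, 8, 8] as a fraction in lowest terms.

2899/674

Fold from the inside: start with 8/1.
  8 + 1/8 = 65/8
  3 + 8/65 = 203/65
  3 + 65/203 = 674/203
  4 + 203/674 = 2899/674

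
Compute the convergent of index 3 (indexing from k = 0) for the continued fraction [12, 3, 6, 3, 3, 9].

Using pₖ = aₖpₖ₋₁ + pₖ₋₂, qₖ = aₖqₖ₋₁ + qₖ₋₂ (with p₋₁=1, p₋₂=0, q₋₁=0, q₋₂=1):
  k=0: a=12, p=12, q=1
  k=1: a=3, p=37, q=3
  k=2: a=6, p=234, q=19
  k=3: a=3, p=739, q=60

739/60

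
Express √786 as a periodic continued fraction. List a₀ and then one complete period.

a₀ = ⌊√786⌋ = 28.
With m₀=0, d₀=1 and mₖ₊₁ = dₖaₖ − mₖ, dₖ₊₁ = (n − mₖ₊₁²)/dₖ, aₖ₊₁ = ⌊(a₀+mₖ₊₁)/dₖ₊₁⌋:
  k=1: m=28, d=2, a=28
  k=2: m=28, d=1, a=56
d=1 and a=2a₀=56 at k=2, so the next step gives (m, d) = (28, 2) again — its k=1 value — and the period has length 2.

[28; 28, 56]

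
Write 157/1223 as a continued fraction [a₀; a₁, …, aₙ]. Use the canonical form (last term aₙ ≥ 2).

[0; 7, 1, 3, 1, 3, 8]

157 = 0·1223 + 157
1223 = 7·157 + 124
157 = 1·124 + 33
124 = 3·33 + 25
33 = 1·25 + 8
25 = 3·8 + 1
8 = 8·1 + 0  (stop)
So 157/1223 = [0; 7, 1, 3, 1, 3, 8].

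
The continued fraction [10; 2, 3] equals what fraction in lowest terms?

Fold from the inside: start with 3/1.
  2 + 1/3 = 7/3
  10 + 3/7 = 73/7

73/7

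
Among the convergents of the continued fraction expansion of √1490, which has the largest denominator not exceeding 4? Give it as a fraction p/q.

116/3

√1490 = [38; 1, 1, 1, 1, 76, …] (period length 5).
Convergents:
  p_0/q_0 = 38/1
  p_1/q_1 = 39/1
  p_2/q_2 = 77/2
  p_3/q_3 = 116/3
  p_4/q_4 = 193/5
q_3 = 3 ≤ 4 < 5 = q_4, so the answer is 116/3.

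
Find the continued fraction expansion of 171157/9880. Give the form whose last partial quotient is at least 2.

[17; 3, 11, 16, 18]

171157 = 17·9880 + 3197
9880 = 3·3197 + 289
3197 = 11·289 + 18
289 = 16·18 + 1
18 = 18·1 + 0  (stop)
So 171157/9880 = [17; 3, 11, 16, 18].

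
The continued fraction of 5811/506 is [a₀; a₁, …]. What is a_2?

15

5811 = 11·506 + 245   →  a_0 = 11
506 = 2·245 + 16   →  a_1 = 2
245 = 15·16 + 5   →  a_2 = 15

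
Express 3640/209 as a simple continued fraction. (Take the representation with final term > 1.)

3640 = 17×209 + 87
209 = 2×87 + 35
87 = 2×35 + 17
35 = 2×17 + 1
17 = 17×1 + 0  (stop)
So 3640/209 = [17; 2, 2, 2, 17].

[17; 2, 2, 2, 17]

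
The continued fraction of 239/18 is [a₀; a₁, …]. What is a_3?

1

239 = 13·18 + 5   →  a_0 = 13
18 = 3·5 + 3   →  a_1 = 3
5 = 1·3 + 2   →  a_2 = 1
3 = 1·2 + 1   →  a_3 = 1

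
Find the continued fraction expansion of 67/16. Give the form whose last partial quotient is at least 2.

67 = 4*16 + 3
16 = 5*3 + 1
3 = 3*1 + 0  (stop)
So 67/16 = [4; 5, 3].

[4; 5, 3]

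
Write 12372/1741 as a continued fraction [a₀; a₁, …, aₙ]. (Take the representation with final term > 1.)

12372 = 7·1741 + 185
1741 = 9·185 + 76
185 = 2·76 + 33
76 = 2·33 + 10
33 = 3·10 + 3
10 = 3·3 + 1
3 = 3·1 + 0  (stop)
So 12372/1741 = [7; 9, 2, 2, 3, 3, 3].

[7; 9, 2, 2, 3, 3, 3]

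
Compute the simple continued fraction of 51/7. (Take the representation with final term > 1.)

[7; 3, 2]

51 = 7×7 + 2
7 = 3×2 + 1
2 = 2×1 + 0  (stop)
So 51/7 = [7; 3, 2].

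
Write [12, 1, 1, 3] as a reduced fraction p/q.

Fold from the inside: start with 3/1.
  1 + 1/3 = 4/3
  1 + 3/4 = 7/4
  12 + 4/7 = 88/7

88/7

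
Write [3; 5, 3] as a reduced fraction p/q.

Fold from the inside: start with 3/1.
  5 + 1/3 = 16/3
  3 + 3/16 = 51/16

51/16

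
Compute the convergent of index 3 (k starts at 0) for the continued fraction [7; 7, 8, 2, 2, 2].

864/121

Using pₖ = aₖpₖ₋₁ + pₖ₋₂, qₖ = aₖqₖ₋₁ + qₖ₋₂ (with p₋₁=1, p₋₂=0, q₋₁=0, q₋₂=1):
  k=0: a=7, p=7, q=1
  k=1: a=7, p=50, q=7
  k=2: a=8, p=407, q=57
  k=3: a=2, p=864, q=121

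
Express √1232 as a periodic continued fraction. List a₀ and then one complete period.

[35; 10, 70]

a₀ = ⌊√1232⌋ = 35.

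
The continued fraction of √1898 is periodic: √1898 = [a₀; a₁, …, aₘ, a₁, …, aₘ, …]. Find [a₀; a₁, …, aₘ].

[43; 1, 1, 3, 3, 1, 1, 86]

a₀ = ⌊√1898⌋ = 43.
With m₀=0, d₀=1 and mₖ₊₁ = dₖaₖ − mₖ, dₖ₊₁ = (n − mₖ₊₁²)/dₖ, aₖ₊₁ = ⌊(a₀+mₖ₊₁)/dₖ₊₁⌋:
  k=1: m=43, d=49, a=1
  k=2: m=6, d=38, a=1
  k=3: m=32, d=23, a=3
  k=4: m=37, d=23, a=3
  k=5: m=32, d=38, a=1
  k=6: m=6, d=49, a=1
  k=7: m=43, d=1, a=86
d=1 and a=2a₀=86 at k=7, so the next step gives (m, d) = (43, 49) again — its k=1 value — and the period has length 7.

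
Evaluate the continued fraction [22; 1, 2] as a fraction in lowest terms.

Using pₖ = aₖpₖ₋₁ + pₖ₋₂ and qₖ = aₖqₖ₋₁ + qₖ₋₂:
  k=0: a=22, p=22, q=1
  k=1: a=1, p=23, q=1
  k=2: a=2, p=68, q=3

68/3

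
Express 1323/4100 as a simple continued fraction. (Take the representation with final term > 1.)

[0; 3, 10, 10, 13]

1323 = 0*4100 + 1323
4100 = 3*1323 + 131
1323 = 10*131 + 13
131 = 10*13 + 1
13 = 13*1 + 0  (stop)
So 1323/4100 = [0; 3, 10, 10, 13].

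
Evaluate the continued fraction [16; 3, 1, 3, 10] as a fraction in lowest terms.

Using pₖ = aₖpₖ₋₁ + pₖ₋₂ and qₖ = aₖqₖ₋₁ + qₖ₋₂:
  k=0: a=16, p=16, q=1
  k=1: a=3, p=49, q=3
  k=2: a=1, p=65, q=4
  k=3: a=3, p=244, q=15
  k=4: a=10, p=2505, q=154

2505/154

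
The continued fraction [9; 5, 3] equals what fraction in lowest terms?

147/16

Using pₖ = aₖpₖ₋₁ + pₖ₋₂ and qₖ = aₖqₖ₋₁ + qₖ₋₂:
  k=0: a=9, p=9, q=1
  k=1: a=5, p=46, q=5
  k=2: a=3, p=147, q=16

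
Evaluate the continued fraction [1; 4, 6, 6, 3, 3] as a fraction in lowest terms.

2003/1615

Fold from the inside: start with 3/1.
  3 + 1/3 = 10/3
  6 + 3/10 = 63/10
  6 + 10/63 = 388/63
  4 + 63/388 = 1615/388
  1 + 388/1615 = 2003/1615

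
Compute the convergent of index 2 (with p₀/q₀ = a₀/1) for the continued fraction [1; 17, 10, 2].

Using pₖ = aₖpₖ₋₁ + pₖ₋₂, qₖ = aₖqₖ₋₁ + qₖ₋₂ (with p₋₁=1, p₋₂=0, q₋₁=0, q₋₂=1):
  k=0: a=1, p=1, q=1
  k=1: a=17, p=18, q=17
  k=2: a=10, p=181, q=171

181/171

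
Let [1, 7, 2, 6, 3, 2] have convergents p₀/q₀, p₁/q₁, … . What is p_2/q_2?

Using pₖ = aₖpₖ₋₁ + pₖ₋₂, qₖ = aₖqₖ₋₁ + qₖ₋₂ (with p₋₁=1, p₋₂=0, q₋₁=0, q₋₂=1):
  k=0: a=1, p=1, q=1
  k=1: a=7, p=8, q=7
  k=2: a=2, p=17, q=15

17/15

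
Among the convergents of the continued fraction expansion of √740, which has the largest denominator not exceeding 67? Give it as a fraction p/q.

√740 = [27; 4, 1, 12, 1, 4, 54, …] (period length 6).
Convergents:
  p_0/q_0 = 27/1
  p_1/q_1 = 109/4
  p_2/q_2 = 136/5
  p_3/q_3 = 1741/64
  p_4/q_4 = 1877/69
q_3 = 64 ≤ 67 < 69 = q_4, so the answer is 1741/64.

1741/64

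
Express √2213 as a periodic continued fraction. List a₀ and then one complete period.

[47; 23, 1, 1, 23, 94]

a₀ = ⌊√2213⌋ = 47.
With m₀=0, d₀=1 and mₖ₊₁ = dₖaₖ − mₖ, dₖ₊₁ = (n − mₖ₊₁²)/dₖ, aₖ₊₁ = ⌊(a₀+mₖ₊₁)/dₖ₊₁⌋:
  k=1: m=47, d=4, a=23
  k=2: m=45, d=47, a=1
  k=3: m=2, d=47, a=1
  k=4: m=45, d=4, a=23
  k=5: m=47, d=1, a=94
d=1 and a=2a₀=94 at k=5, so the next step gives (m, d) = (47, 4) again — its k=1 value — and the period has length 5.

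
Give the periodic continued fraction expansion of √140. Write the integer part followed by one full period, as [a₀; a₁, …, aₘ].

a₀ = ⌊√140⌋ = 11.
With m₀=0, d₀=1 and mₖ₊₁ = dₖaₖ − mₖ, dₖ₊₁ = (n − mₖ₊₁²)/dₖ, aₖ₊₁ = ⌊(a₀+mₖ₊₁)/dₖ₊₁⌋:
  k=1: m=11, d=19, a=1
  k=2: m=8, d=4, a=4
  k=3: m=8, d=19, a=1
  k=4: m=11, d=1, a=22
d=1 and a=2a₀=22 at k=4, so the next step gives (m, d) = (11, 19) again — its k=1 value — and the period has length 4.

[11; 1, 4, 1, 22]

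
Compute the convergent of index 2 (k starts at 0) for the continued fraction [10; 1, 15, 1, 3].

Using pₖ = aₖpₖ₋₁ + pₖ₋₂, qₖ = aₖqₖ₋₁ + qₖ₋₂ (with p₋₁=1, p₋₂=0, q₋₁=0, q₋₂=1):
  k=0: a=10, p=10, q=1
  k=1: a=1, p=11, q=1
  k=2: a=15, p=175, q=16

175/16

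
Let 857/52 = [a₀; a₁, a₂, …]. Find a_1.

2

857 = 16·52 + 25   →  a_0 = 16
52 = 2·25 + 2   →  a_1 = 2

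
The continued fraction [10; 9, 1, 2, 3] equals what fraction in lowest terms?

980/97

Using pₖ = aₖpₖ₋₁ + pₖ₋₂ and qₖ = aₖqₖ₋₁ + qₖ₋₂:
  k=0: a=10, p=10, q=1
  k=1: a=9, p=91, q=9
  k=2: a=1, p=101, q=10
  k=3: a=2, p=293, q=29
  k=4: a=3, p=980, q=97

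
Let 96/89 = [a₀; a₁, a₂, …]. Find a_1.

96 = 1·89 + 7   →  a_0 = 1
89 = 12·7 + 5   →  a_1 = 12

12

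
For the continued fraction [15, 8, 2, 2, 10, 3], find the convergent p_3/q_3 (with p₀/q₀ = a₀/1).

Using pₖ = aₖpₖ₋₁ + pₖ₋₂, qₖ = aₖqₖ₋₁ + qₖ₋₂ (with p₋₁=1, p₋₂=0, q₋₁=0, q₋₂=1):
  k=0: a=15, p=15, q=1
  k=1: a=8, p=121, q=8
  k=2: a=2, p=257, q=17
  k=3: a=2, p=635, q=42

635/42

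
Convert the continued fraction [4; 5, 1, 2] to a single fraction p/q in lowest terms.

Using pₖ = aₖpₖ₋₁ + pₖ₋₂ and qₖ = aₖqₖ₋₁ + qₖ₋₂:
  k=0: a=4, p=4, q=1
  k=1: a=5, p=21, q=5
  k=2: a=1, p=25, q=6
  k=3: a=2, p=71, q=17

71/17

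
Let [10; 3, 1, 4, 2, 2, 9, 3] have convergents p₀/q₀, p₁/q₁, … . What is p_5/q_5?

Using pₖ = aₖpₖ₋₁ + pₖ₋₂, qₖ = aₖqₖ₋₁ + qₖ₋₂ (with p₋₁=1, p₋₂=0, q₋₁=0, q₋₂=1):
  k=0: a=10, p=10, q=1
  k=1: a=3, p=31, q=3
  k=2: a=1, p=41, q=4
  k=3: a=4, p=195, q=19
  k=4: a=2, p=431, q=42
  k=5: a=2, p=1057, q=103

1057/103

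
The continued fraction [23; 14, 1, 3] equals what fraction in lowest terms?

1361/59

Using pₖ = aₖpₖ₋₁ + pₖ₋₂ and qₖ = aₖqₖ₋₁ + qₖ₋₂:
  k=0: a=23, p=23, q=1
  k=1: a=14, p=323, q=14
  k=2: a=1, p=346, q=15
  k=3: a=3, p=1361, q=59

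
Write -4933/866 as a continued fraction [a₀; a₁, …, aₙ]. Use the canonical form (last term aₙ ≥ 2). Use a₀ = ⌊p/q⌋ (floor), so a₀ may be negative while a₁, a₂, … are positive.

-4933 = -6·866 + 263
866 = 3·263 + 77
263 = 3·77 + 32
77 = 2·32 + 13
32 = 2·13 + 6
13 = 2·6 + 1
6 = 6·1 + 0  (stop)
So -4933/866 = [-6; 3, 3, 2, 2, 2, 6].

[-6; 3, 3, 2, 2, 2, 6]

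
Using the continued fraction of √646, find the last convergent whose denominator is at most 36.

305/12

√646 = [25; 2, 2, 2, 50, …] (period length 4).
Convergents:
  p_0/q_0 = 25/1
  p_1/q_1 = 51/2
  p_2/q_2 = 127/5
  p_3/q_3 = 305/12
  p_4/q_4 = 15377/605
q_3 = 12 ≤ 36 < 605 = q_4, so the answer is 305/12.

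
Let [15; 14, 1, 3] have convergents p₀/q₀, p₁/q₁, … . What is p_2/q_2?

226/15

Using pₖ = aₖpₖ₋₁ + pₖ₋₂, qₖ = aₖqₖ₋₁ + qₖ₋₂ (with p₋₁=1, p₋₂=0, q₋₁=0, q₋₂=1):
  k=0: a=15, p=15, q=1
  k=1: a=14, p=211, q=14
  k=2: a=1, p=226, q=15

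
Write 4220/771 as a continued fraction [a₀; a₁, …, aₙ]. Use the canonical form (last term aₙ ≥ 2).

4220 = 5·771 + 365
771 = 2·365 + 41
365 = 8·41 + 37
41 = 1·37 + 4
37 = 9·4 + 1
4 = 4·1 + 0  (stop)
So 4220/771 = [5; 2, 8, 1, 9, 4].

[5; 2, 8, 1, 9, 4]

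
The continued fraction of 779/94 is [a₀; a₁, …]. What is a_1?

779 = 8·94 + 27   →  a_0 = 8
94 = 3·27 + 13   →  a_1 = 3

3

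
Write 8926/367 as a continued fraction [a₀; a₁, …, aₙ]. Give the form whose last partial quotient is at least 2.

[24; 3, 9, 13]

8926 = 24·367 + 118
367 = 3·118 + 13
118 = 9·13 + 1
13 = 13·1 + 0  (stop)
So 8926/367 = [24; 3, 9, 13].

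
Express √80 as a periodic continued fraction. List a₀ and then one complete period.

[8; 1, 16]

a₀ = ⌊√80⌋ = 8.
With m₀=0, d₀=1 and mₖ₊₁ = dₖaₖ − mₖ, dₖ₊₁ = (n − mₖ₊₁²)/dₖ, aₖ₊₁ = ⌊(a₀+mₖ₊₁)/dₖ₊₁⌋:
  k=1: m=8, d=16, a=1
  k=2: m=8, d=1, a=16
d=1 and a=2a₀=16 at k=2, so the next step gives (m, d) = (8, 16) again — its k=1 value — and the period has length 2.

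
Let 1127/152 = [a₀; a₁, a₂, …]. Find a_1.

2

1127 = 7·152 + 63   →  a_0 = 7
152 = 2·63 + 26   →  a_1 = 2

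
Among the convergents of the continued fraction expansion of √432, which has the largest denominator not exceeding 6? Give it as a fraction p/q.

√432 = [20; 1, 3, 1, 1, 1, 3, 1, 40, …] (period length 8).
Convergents:
  p_0/q_0 = 20/1
  p_1/q_1 = 21/1
  p_2/q_2 = 83/4
  p_3/q_3 = 104/5
  p_4/q_4 = 187/9
q_3 = 5 ≤ 6 < 9 = q_4, so the answer is 104/5.

104/5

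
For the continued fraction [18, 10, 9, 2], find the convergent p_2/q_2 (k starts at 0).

Using pₖ = aₖpₖ₋₁ + pₖ₋₂, qₖ = aₖqₖ₋₁ + qₖ₋₂ (with p₋₁=1, p₋₂=0, q₋₁=0, q₋₂=1):
  k=0: a=18, p=18, q=1
  k=1: a=10, p=181, q=10
  k=2: a=9, p=1647, q=91

1647/91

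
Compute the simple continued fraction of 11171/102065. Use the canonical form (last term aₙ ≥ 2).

11171 = 0·102065 + 11171
102065 = 9·11171 + 1526
11171 = 7·1526 + 489
1526 = 3·489 + 59
489 = 8·59 + 17
59 = 3·17 + 8
17 = 2·8 + 1
8 = 8·1 + 0  (stop)
So 11171/102065 = [0; 9, 7, 3, 8, 3, 2, 8].

[0; 9, 7, 3, 8, 3, 2, 8]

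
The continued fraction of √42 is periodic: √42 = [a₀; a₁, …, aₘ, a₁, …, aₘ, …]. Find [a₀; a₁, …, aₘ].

a₀ = ⌊√42⌋ = 6.
With m₀=0, d₀=1 and mₖ₊₁ = dₖaₖ − mₖ, dₖ₊₁ = (n − mₖ₊₁²)/dₖ, aₖ₊₁ = ⌊(a₀+mₖ₊₁)/dₖ₊₁⌋:
  k=1: m=6, d=6, a=2
  k=2: m=6, d=1, a=12
d=1 and a=2a₀=12 at k=2, so the next step gives (m, d) = (6, 6) again — its k=1 value — and the period has length 2.

[6; 2, 12]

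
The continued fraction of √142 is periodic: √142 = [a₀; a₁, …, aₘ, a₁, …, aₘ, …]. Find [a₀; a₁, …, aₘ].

a₀ = ⌊√142⌋ = 11.

[11; 1, 10, 1, 22]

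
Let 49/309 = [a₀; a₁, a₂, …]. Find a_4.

49 = 0·309 + 49   →  a_0 = 0
309 = 6·49 + 15   →  a_1 = 6
49 = 3·15 + 4   →  a_2 = 3
15 = 3·4 + 3   →  a_3 = 3
4 = 1·3 + 1   →  a_4 = 1

1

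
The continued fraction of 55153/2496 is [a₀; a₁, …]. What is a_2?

55153 = 22·2496 + 241   →  a_0 = 22
2496 = 10·241 + 86   →  a_1 = 10
241 = 2·86 + 69   →  a_2 = 2

2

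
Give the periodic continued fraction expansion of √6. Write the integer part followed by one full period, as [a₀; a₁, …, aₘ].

[2; 2, 4]

a₀ = ⌊√6⌋ = 2.
With m₀=0, d₀=1 and mₖ₊₁ = dₖaₖ − mₖ, dₖ₊₁ = (n − mₖ₊₁²)/dₖ, aₖ₊₁ = ⌊(a₀+mₖ₊₁)/dₖ₊₁⌋:
  k=1: m=2, d=2, a=2
  k=2: m=2, d=1, a=4
d=1 and a=2a₀=4 at k=2, so the next step gives (m, d) = (2, 2) again — its k=1 value — and the period has length 2.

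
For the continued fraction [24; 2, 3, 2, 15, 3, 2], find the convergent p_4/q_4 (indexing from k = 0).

Using pₖ = aₖpₖ₋₁ + pₖ₋₂, qₖ = aₖqₖ₋₁ + qₖ₋₂ (with p₋₁=1, p₋₂=0, q₋₁=0, q₋₂=1):
  k=0: a=24, p=24, q=1
  k=1: a=2, p=49, q=2
  k=2: a=3, p=171, q=7
  k=3: a=2, p=391, q=16
  k=4: a=15, p=6036, q=247

6036/247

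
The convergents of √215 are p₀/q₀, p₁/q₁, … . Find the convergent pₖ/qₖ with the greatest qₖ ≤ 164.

1305/89

√215 = [14; 1, 1, 1, 28, …] (period length 4).
Convergents:
  p_0/q_0 = 14/1
  p_1/q_1 = 15/1
  p_2/q_2 = 29/2
  p_3/q_3 = 44/3
  p_4/q_4 = 1261/86
  p_5/q_5 = 1305/89
  p_6/q_6 = 2566/175
q_5 = 89 ≤ 164 < 175 = q_6, so the answer is 1305/89.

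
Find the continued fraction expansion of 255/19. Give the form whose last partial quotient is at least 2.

255 = 13×19 + 8
19 = 2×8 + 3
8 = 2×3 + 2
3 = 1×2 + 1
2 = 2×1 + 0  (stop)
So 255/19 = [13; 2, 2, 1, 2].

[13; 2, 2, 1, 2]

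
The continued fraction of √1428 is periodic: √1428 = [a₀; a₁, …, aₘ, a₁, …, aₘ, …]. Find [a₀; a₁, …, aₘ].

a₀ = ⌊√1428⌋ = 37.

[37; 1, 3, 1, 2, 1, 3, 1, 74]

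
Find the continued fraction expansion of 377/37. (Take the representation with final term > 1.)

377 = 10*37 + 7
37 = 5*7 + 2
7 = 3*2 + 1
2 = 2*1 + 0  (stop)
So 377/37 = [10; 5, 3, 2].

[10; 5, 3, 2]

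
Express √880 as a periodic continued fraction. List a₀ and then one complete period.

[29; 1, 1, 1, 58]

a₀ = ⌊√880⌋ = 29.
With m₀=0, d₀=1 and mₖ₊₁ = dₖaₖ − mₖ, dₖ₊₁ = (n − mₖ₊₁²)/dₖ, aₖ₊₁ = ⌊(a₀+mₖ₊₁)/dₖ₊₁⌋:
  k=1: m=29, d=39, a=1
  k=2: m=10, d=20, a=1
  k=3: m=10, d=39, a=1
  k=4: m=29, d=1, a=58
d=1 and a=2a₀=58 at k=4, so the next step gives (m, d) = (29, 39) again — its k=1 value — and the period has length 4.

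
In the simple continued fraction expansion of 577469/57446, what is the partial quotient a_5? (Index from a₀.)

5

577469 = 10·57446 + 3009   →  a_0 = 10
57446 = 19·3009 + 275   →  a_1 = 19
3009 = 10·275 + 259   →  a_2 = 10
275 = 1·259 + 16   →  a_3 = 1
259 = 16·16 + 3   →  a_4 = 16
16 = 5·3 + 1   →  a_5 = 5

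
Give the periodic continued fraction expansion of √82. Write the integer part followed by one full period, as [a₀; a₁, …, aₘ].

[9; 18]

a₀ = ⌊√82⌋ = 9.
With m₀=0, d₀=1 and mₖ₊₁ = dₖaₖ − mₖ, dₖ₊₁ = (n − mₖ₊₁²)/dₖ, aₖ₊₁ = ⌊(a₀+mₖ₊₁)/dₖ₊₁⌋:
  k=1: m=9, d=1, a=18
d=1 and a=2a₀=18 at k=1, so the next step gives (m, d) = (9, 1) again — its k=1 value — and the period has length 1.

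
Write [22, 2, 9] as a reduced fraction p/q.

427/19

Using pₖ = aₖpₖ₋₁ + pₖ₋₂ and qₖ = aₖqₖ₋₁ + qₖ₋₂:
  k=0: a=22, p=22, q=1
  k=1: a=2, p=45, q=2
  k=2: a=9, p=427, q=19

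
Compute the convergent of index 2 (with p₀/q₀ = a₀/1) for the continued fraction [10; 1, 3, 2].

43/4

Using pₖ = aₖpₖ₋₁ + pₖ₋₂, qₖ = aₖqₖ₋₁ + qₖ₋₂ (with p₋₁=1, p₋₂=0, q₋₁=0, q₋₂=1):
  k=0: a=10, p=10, q=1
  k=1: a=1, p=11, q=1
  k=2: a=3, p=43, q=4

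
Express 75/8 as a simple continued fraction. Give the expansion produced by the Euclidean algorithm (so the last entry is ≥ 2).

75 = 9·8 + 3
8 = 2·3 + 2
3 = 1·2 + 1
2 = 2·1 + 0  (stop)
So 75/8 = [9; 2, 1, 2].

[9; 2, 1, 2]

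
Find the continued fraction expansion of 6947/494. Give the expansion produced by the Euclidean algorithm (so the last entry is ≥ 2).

6947 = 14·494 + 31
494 = 15·31 + 29
31 = 1·29 + 2
29 = 14·2 + 1
2 = 2·1 + 0  (stop)
So 6947/494 = [14; 15, 1, 14, 2].

[14; 15, 1, 14, 2]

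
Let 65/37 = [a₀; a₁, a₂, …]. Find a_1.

65 = 1·37 + 28   →  a_0 = 1
37 = 1·28 + 9   →  a_1 = 1

1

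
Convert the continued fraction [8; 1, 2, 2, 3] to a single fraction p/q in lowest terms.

209/24

Using pₖ = aₖpₖ₋₁ + pₖ₋₂ and qₖ = aₖqₖ₋₁ + qₖ₋₂:
  k=0: a=8, p=8, q=1
  k=1: a=1, p=9, q=1
  k=2: a=2, p=26, q=3
  k=3: a=2, p=61, q=7
  k=4: a=3, p=209, q=24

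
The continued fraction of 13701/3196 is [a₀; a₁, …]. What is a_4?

2

13701 = 4·3196 + 917   →  a_0 = 4
3196 = 3·917 + 445   →  a_1 = 3
917 = 2·445 + 27   →  a_2 = 2
445 = 16·27 + 13   →  a_3 = 16
27 = 2·13 + 1   →  a_4 = 2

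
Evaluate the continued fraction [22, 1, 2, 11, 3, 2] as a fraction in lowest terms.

Using pₖ = aₖpₖ₋₁ + pₖ₋₂ and qₖ = aₖqₖ₋₁ + qₖ₋₂:
  k=0: a=22, p=22, q=1
  k=1: a=1, p=23, q=1
  k=2: a=2, p=68, q=3
  k=3: a=11, p=771, q=34
  k=4: a=3, p=2381, q=105
  k=5: a=2, p=5533, q=244

5533/244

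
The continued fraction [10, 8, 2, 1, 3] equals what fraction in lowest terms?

Using pₖ = aₖpₖ₋₁ + pₖ₋₂ and qₖ = aₖqₖ₋₁ + qₖ₋₂:
  k=0: a=10, p=10, q=1
  k=1: a=8, p=81, q=8
  k=2: a=2, p=172, q=17
  k=3: a=1, p=253, q=25
  k=4: a=3, p=931, q=92

931/92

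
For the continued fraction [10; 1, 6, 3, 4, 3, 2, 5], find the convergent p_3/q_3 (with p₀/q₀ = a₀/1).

239/22

Using pₖ = aₖpₖ₋₁ + pₖ₋₂, qₖ = aₖqₖ₋₁ + qₖ₋₂ (with p₋₁=1, p₋₂=0, q₋₁=0, q₋₂=1):
  k=0: a=10, p=10, q=1
  k=1: a=1, p=11, q=1
  k=2: a=6, p=76, q=7
  k=3: a=3, p=239, q=22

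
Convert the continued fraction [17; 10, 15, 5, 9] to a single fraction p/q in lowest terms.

120311/7036

Fold from the inside: start with 9/1.
  5 + 1/9 = 46/9
  15 + 9/46 = 699/46
  10 + 46/699 = 7036/699
  17 + 699/7036 = 120311/7036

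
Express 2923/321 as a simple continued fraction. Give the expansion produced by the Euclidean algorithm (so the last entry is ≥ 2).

[9; 9, 2, 3, 1, 3]

2923 = 9×321 + 34
321 = 9×34 + 15
34 = 2×15 + 4
15 = 3×4 + 3
4 = 1×3 + 1
3 = 3×1 + 0  (stop)
So 2923/321 = [9; 9, 2, 3, 1, 3].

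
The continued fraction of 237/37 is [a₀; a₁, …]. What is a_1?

2

237 = 6·37 + 15   →  a_0 = 6
37 = 2·15 + 7   →  a_1 = 2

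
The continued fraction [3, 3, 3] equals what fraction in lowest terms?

33/10

Using pₖ = aₖpₖ₋₁ + pₖ₋₂ and qₖ = aₖqₖ₋₁ + qₖ₋₂:
  k=0: a=3, p=3, q=1
  k=1: a=3, p=10, q=3
  k=2: a=3, p=33, q=10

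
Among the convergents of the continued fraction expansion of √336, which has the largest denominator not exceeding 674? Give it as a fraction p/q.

√336 = [18; 3, 36, …] (period length 2).
Convergents:
  p_0/q_0 = 18/1
  p_1/q_1 = 55/3
  p_2/q_2 = 1998/109
  p_3/q_3 = 6049/330
  p_4/q_4 = 219762/11989
q_3 = 330 ≤ 674 < 11989 = q_4, so the answer is 6049/330.

6049/330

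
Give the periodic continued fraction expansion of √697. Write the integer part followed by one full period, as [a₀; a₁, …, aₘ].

[26; 2, 2, 52]

a₀ = ⌊√697⌋ = 26.
With m₀=0, d₀=1 and mₖ₊₁ = dₖaₖ − mₖ, dₖ₊₁ = (n − mₖ₊₁²)/dₖ, aₖ₊₁ = ⌊(a₀+mₖ₊₁)/dₖ₊₁⌋:
  k=1: m=26, d=21, a=2
  k=2: m=16, d=21, a=2
  k=3: m=26, d=1, a=52
d=1 and a=2a₀=52 at k=3, so the next step gives (m, d) = (26, 21) again — its k=1 value — and the period has length 3.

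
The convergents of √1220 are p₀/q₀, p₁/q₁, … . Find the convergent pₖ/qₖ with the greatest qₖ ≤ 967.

33706/965

√1220 = [34; 1, 12, 1, 68, …] (period length 4).
Convergents:
  p_0/q_0 = 34/1
  p_1/q_1 = 35/1
  p_2/q_2 = 454/13
  p_3/q_3 = 489/14
  p_4/q_4 = 33706/965
  p_5/q_5 = 34195/979
q_4 = 965 ≤ 967 < 979 = q_5, so the answer is 33706/965.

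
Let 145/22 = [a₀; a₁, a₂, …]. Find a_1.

1

145 = 6·22 + 13   →  a_0 = 6
22 = 1·13 + 9   →  a_1 = 1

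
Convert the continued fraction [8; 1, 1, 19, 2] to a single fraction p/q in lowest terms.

Fold from the inside: start with 2/1.
  19 + 1/2 = 39/2
  1 + 2/39 = 41/39
  1 + 39/41 = 80/41
  8 + 41/80 = 681/80

681/80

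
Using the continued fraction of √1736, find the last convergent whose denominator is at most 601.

20791/499

√1736 = [41; 1, 1, 1, 82, …] (period length 4).
Convergents:
  p_0/q_0 = 41/1
  p_1/q_1 = 42/1
  p_2/q_2 = 83/2
  p_3/q_3 = 125/3
  p_4/q_4 = 10333/248
  p_5/q_5 = 10458/251
  p_6/q_6 = 20791/499
  p_7/q_7 = 31249/750
q_6 = 499 ≤ 601 < 750 = q_7, so the answer is 20791/499.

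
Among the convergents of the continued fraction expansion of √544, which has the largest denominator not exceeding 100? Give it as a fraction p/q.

793/34

√544 = [23; 3, 11, 3, 46, …] (period length 4).
Convergents:
  p_0/q_0 = 23/1
  p_1/q_1 = 70/3
  p_2/q_2 = 793/34
  p_3/q_3 = 2449/105
q_2 = 34 ≤ 100 < 105 = q_3, so the answer is 793/34.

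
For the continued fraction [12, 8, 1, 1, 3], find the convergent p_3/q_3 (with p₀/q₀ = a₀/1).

206/17

Using pₖ = aₖpₖ₋₁ + pₖ₋₂, qₖ = aₖqₖ₋₁ + qₖ₋₂ (with p₋₁=1, p₋₂=0, q₋₁=0, q₋₂=1):
  k=0: a=12, p=12, q=1
  k=1: a=8, p=97, q=8
  k=2: a=1, p=109, q=9
  k=3: a=1, p=206, q=17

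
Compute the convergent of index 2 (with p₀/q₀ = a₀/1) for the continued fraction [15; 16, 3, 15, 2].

738/49

Using pₖ = aₖpₖ₋₁ + pₖ₋₂, qₖ = aₖqₖ₋₁ + qₖ₋₂ (with p₋₁=1, p₋₂=0, q₋₁=0, q₋₂=1):
  k=0: a=15, p=15, q=1
  k=1: a=16, p=241, q=16
  k=2: a=3, p=738, q=49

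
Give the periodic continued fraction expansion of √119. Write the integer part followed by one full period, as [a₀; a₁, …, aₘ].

[10; 1, 9, 1, 20]

a₀ = ⌊√119⌋ = 10.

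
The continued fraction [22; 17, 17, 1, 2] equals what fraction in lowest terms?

19941/904

Using pₖ = aₖpₖ₋₁ + pₖ₋₂ and qₖ = aₖqₖ₋₁ + qₖ₋₂:
  k=0: a=22, p=22, q=1
  k=1: a=17, p=375, q=17
  k=2: a=17, p=6397, q=290
  k=3: a=1, p=6772, q=307
  k=4: a=2, p=19941, q=904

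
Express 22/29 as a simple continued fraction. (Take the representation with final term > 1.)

[0; 1, 3, 7]

22 = 0×29 + 22
29 = 1×22 + 7
22 = 3×7 + 1
7 = 7×1 + 0  (stop)
So 22/29 = [0; 1, 3, 7].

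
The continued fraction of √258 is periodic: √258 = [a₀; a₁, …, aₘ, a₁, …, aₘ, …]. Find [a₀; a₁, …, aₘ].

a₀ = ⌊√258⌋ = 16.

[16; 16, 32]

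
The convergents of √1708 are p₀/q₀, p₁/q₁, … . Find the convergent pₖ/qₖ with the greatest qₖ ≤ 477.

7687/186

√1708 = [41; 3, 20, 3, 82, …] (period length 4).
Convergents:
  p_0/q_0 = 41/1
  p_1/q_1 = 124/3
  p_2/q_2 = 2521/61
  p_3/q_3 = 7687/186
  p_4/q_4 = 632855/15313
q_3 = 186 ≤ 477 < 15313 = q_4, so the answer is 7687/186.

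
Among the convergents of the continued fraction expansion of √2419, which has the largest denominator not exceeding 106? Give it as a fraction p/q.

√2419 = [49; 5, 2, 5, 98, …] (period length 4).
Convergents:
  p_0/q_0 = 49/1
  p_1/q_1 = 246/5
  p_2/q_2 = 541/11
  p_3/q_3 = 2951/60
  p_4/q_4 = 289739/5891
q_3 = 60 ≤ 106 < 5891 = q_4, so the answer is 2951/60.

2951/60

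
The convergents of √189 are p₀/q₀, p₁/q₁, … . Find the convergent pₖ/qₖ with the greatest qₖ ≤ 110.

1471/107

√189 = [13; 1, 2, 1, 26, …] (period length 4).
Convergents:
  p_0/q_0 = 13/1
  p_1/q_1 = 14/1
  p_2/q_2 = 41/3
  p_3/q_3 = 55/4
  p_4/q_4 = 1471/107
  p_5/q_5 = 1526/111
q_4 = 107 ≤ 110 < 111 = q_5, so the answer is 1471/107.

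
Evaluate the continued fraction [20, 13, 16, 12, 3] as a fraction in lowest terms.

Using pₖ = aₖpₖ₋₁ + pₖ₋₂ and qₖ = aₖqₖ₋₁ + qₖ₋₂:
  k=0: a=20, p=20, q=1
  k=1: a=13, p=261, q=13
  k=2: a=16, p=4196, q=209
  k=3: a=12, p=50613, q=2521
  k=4: a=3, p=156035, q=7772

156035/7772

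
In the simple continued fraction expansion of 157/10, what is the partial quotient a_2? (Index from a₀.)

157 = 15·10 + 7   →  a_0 = 15
10 = 1·7 + 3   →  a_1 = 1
7 = 2·3 + 1   →  a_2 = 2

2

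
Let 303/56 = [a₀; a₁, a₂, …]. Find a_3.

3

303 = 5·56 + 23   →  a_0 = 5
56 = 2·23 + 10   →  a_1 = 2
23 = 2·10 + 3   →  a_2 = 2
10 = 3·3 + 1   →  a_3 = 3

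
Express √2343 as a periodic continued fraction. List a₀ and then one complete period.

a₀ = ⌊√2343⌋ = 48.
With m₀=0, d₀=1 and mₖ₊₁ = dₖaₖ − mₖ, dₖ₊₁ = (n − mₖ₊₁²)/dₖ, aₖ₊₁ = ⌊(a₀+mₖ₊₁)/dₖ₊₁⌋:
  k=1: m=48, d=39, a=2
  k=2: m=30, d=37, a=2
  k=3: m=44, d=11, a=8
  k=4: m=44, d=37, a=2
  k=5: m=30, d=39, a=2
  k=6: m=48, d=1, a=96
d=1 and a=2a₀=96 at k=6, so the next step gives (m, d) = (48, 39) again — its k=1 value — and the period has length 6.

[48; 2, 2, 8, 2, 2, 96]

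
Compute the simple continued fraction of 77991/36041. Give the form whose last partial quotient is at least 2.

77991 = 2*36041 + 5909
36041 = 6*5909 + 587
5909 = 10*587 + 39
587 = 15*39 + 2
39 = 19*2 + 1
2 = 2*1 + 0  (stop)
So 77991/36041 = [2; 6, 10, 15, 19, 2].

[2; 6, 10, 15, 19, 2]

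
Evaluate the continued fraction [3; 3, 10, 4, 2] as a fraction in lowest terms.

Using pₖ = aₖpₖ₋₁ + pₖ₋₂ and qₖ = aₖqₖ₋₁ + qₖ₋₂:
  k=0: a=3, p=3, q=1
  k=1: a=3, p=10, q=3
  k=2: a=10, p=103, q=31
  k=3: a=4, p=422, q=127
  k=4: a=2, p=947, q=285

947/285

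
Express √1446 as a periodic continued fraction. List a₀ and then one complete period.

a₀ = ⌊√1446⌋ = 38.
With m₀=0, d₀=1 and mₖ₊₁ = dₖaₖ − mₖ, dₖ₊₁ = (n − mₖ₊₁²)/dₖ, aₖ₊₁ = ⌊(a₀+mₖ₊₁)/dₖ₊₁⌋:
  k=1: m=38, d=2, a=38
  k=2: m=38, d=1, a=76
d=1 and a=2a₀=76 at k=2, so the next step gives (m, d) = (38, 2) again — its k=1 value — and the period has length 2.

[38; 38, 76]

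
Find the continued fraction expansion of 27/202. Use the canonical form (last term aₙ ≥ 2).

27 = 0*202 + 27
202 = 7*27 + 13
27 = 2*13 + 1
13 = 13*1 + 0  (stop)
So 27/202 = [0; 7, 2, 13].

[0; 7, 2, 13]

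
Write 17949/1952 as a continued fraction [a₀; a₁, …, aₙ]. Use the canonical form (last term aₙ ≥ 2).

[9; 5, 8, 9, 2, 2]

17949 = 9·1952 + 381
1952 = 5·381 + 47
381 = 8·47 + 5
47 = 9·5 + 2
5 = 2·2 + 1
2 = 2·1 + 0  (stop)
So 17949/1952 = [9; 5, 8, 9, 2, 2].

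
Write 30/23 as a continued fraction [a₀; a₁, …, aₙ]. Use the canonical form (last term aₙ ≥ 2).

[1; 3, 3, 2]

30 = 1*23 + 7
23 = 3*7 + 2
7 = 3*2 + 1
2 = 2*1 + 0  (stop)
So 30/23 = [1; 3, 3, 2].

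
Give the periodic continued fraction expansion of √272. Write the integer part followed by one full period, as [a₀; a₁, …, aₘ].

[16; 2, 32]

a₀ = ⌊√272⌋ = 16.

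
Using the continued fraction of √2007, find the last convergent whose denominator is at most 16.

√2007 = [44; 1, 3, 1, 88, …] (period length 4).
Convergents:
  p_0/q_0 = 44/1
  p_1/q_1 = 45/1
  p_2/q_2 = 179/4
  p_3/q_3 = 224/5
  p_4/q_4 = 19891/444
q_3 = 5 ≤ 16 < 444 = q_4, so the answer is 224/5.

224/5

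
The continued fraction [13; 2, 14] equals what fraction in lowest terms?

Fold from the inside: start with 14/1.
  2 + 1/14 = 29/14
  13 + 14/29 = 391/29

391/29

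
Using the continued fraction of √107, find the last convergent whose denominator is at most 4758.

√107 = [10; 2, 1, 9, 1, 2, 20, …] (period length 6).
Convergents:
  p_0/q_0 = 10/1
  p_1/q_1 = 21/2
  p_2/q_2 = 31/3
  p_3/q_3 = 300/29
  p_4/q_4 = 331/32
  p_5/q_5 = 962/93
  p_6/q_6 = 19571/1892
  p_7/q_7 = 40104/3877
  p_8/q_8 = 59675/5769
q_7 = 3877 ≤ 4758 < 5769 = q_8, so the answer is 40104/3877.

40104/3877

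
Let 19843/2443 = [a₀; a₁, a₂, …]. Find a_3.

1

19843 = 8·2443 + 299   →  a_0 = 8
2443 = 8·299 + 51   →  a_1 = 8
299 = 5·51 + 44   →  a_2 = 5
51 = 1·44 + 7   →  a_3 = 1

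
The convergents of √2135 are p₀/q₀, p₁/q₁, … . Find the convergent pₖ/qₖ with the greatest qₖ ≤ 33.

1340/29

√2135 = [46; 4, 1, 5, 1, 4, 92, …] (period length 6).
Convergents:
  p_0/q_0 = 46/1
  p_1/q_1 = 185/4
  p_2/q_2 = 231/5
  p_3/q_3 = 1340/29
  p_4/q_4 = 1571/34
q_3 = 29 ≤ 33 < 34 = q_4, so the answer is 1340/29.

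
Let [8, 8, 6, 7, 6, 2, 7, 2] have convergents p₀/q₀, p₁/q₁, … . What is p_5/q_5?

37859/4661

Using pₖ = aₖpₖ₋₁ + pₖ₋₂, qₖ = aₖqₖ₋₁ + qₖ₋₂ (with p₋₁=1, p₋₂=0, q₋₁=0, q₋₂=1):
  k=0: a=8, p=8, q=1
  k=1: a=8, p=65, q=8
  k=2: a=6, p=398, q=49
  k=3: a=7, p=2851, q=351
  k=4: a=6, p=17504, q=2155
  k=5: a=2, p=37859, q=4661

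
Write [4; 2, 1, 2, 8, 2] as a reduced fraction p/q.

Using pₖ = aₖpₖ₋₁ + pₖ₋₂ and qₖ = aₖqₖ₋₁ + qₖ₋₂:
  k=0: a=4, p=4, q=1
  k=1: a=2, p=9, q=2
  k=2: a=1, p=13, q=3
  k=3: a=2, p=35, q=8
  k=4: a=8, p=293, q=67
  k=5: a=2, p=621, q=142

621/142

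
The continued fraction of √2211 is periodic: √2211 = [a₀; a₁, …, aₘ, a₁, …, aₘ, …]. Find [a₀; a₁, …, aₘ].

a₀ = ⌊√2211⌋ = 47.
With m₀=0, d₀=1 and mₖ₊₁ = dₖaₖ − mₖ, dₖ₊₁ = (n − mₖ₊₁²)/dₖ, aₖ₊₁ = ⌊(a₀+mₖ₊₁)/dₖ₊₁⌋:
  k=1: m=47, d=2, a=47
  k=2: m=47, d=1, a=94
d=1 and a=2a₀=94 at k=2, so the next step gives (m, d) = (47, 2) again — its k=1 value — and the period has length 2.

[47; 47, 94]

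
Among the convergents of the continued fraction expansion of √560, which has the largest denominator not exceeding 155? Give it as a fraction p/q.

√560 = [23; 1, 1, 1, 46, …] (period length 4).
Convergents:
  p_0/q_0 = 23/1
  p_1/q_1 = 24/1
  p_2/q_2 = 47/2
  p_3/q_3 = 71/3
  p_4/q_4 = 3313/140
  p_5/q_5 = 3384/143
  p_6/q_6 = 6697/283
q_5 = 143 ≤ 155 < 283 = q_6, so the answer is 3384/143.

3384/143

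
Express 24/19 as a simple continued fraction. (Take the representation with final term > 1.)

24 = 1×19 + 5
19 = 3×5 + 4
5 = 1×4 + 1
4 = 4×1 + 0  (stop)
So 24/19 = [1; 3, 1, 4].

[1; 3, 1, 4]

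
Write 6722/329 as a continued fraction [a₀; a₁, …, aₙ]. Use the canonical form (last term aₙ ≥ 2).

6722 = 20·329 + 142
329 = 2·142 + 45
142 = 3·45 + 7
45 = 6·7 + 3
7 = 2·3 + 1
3 = 3·1 + 0  (stop)
So 6722/329 = [20; 2, 3, 6, 2, 3].

[20; 2, 3, 6, 2, 3]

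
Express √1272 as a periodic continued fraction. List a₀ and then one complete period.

[35; 1, 1, 1, 70]

a₀ = ⌊√1272⌋ = 35.
With m₀=0, d₀=1 and mₖ₊₁ = dₖaₖ − mₖ, dₖ₊₁ = (n − mₖ₊₁²)/dₖ, aₖ₊₁ = ⌊(a₀+mₖ₊₁)/dₖ₊₁⌋:
  k=1: m=35, d=47, a=1
  k=2: m=12, d=24, a=1
  k=3: m=12, d=47, a=1
  k=4: m=35, d=1, a=70
d=1 and a=2a₀=70 at k=4, so the next step gives (m, d) = (35, 47) again — its k=1 value — and the period has length 4.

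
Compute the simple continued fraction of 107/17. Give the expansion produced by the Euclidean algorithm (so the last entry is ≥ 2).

[6; 3, 2, 2]

107 = 6·17 + 5
17 = 3·5 + 2
5 = 2·2 + 1
2 = 2·1 + 0  (stop)
So 107/17 = [6; 3, 2, 2].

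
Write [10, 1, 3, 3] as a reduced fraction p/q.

140/13

Fold from the inside: start with 3/1.
  3 + 1/3 = 10/3
  1 + 3/10 = 13/10
  10 + 10/13 = 140/13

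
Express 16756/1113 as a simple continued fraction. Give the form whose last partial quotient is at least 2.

16756 = 15·1113 + 61
1113 = 18·61 + 15
61 = 4·15 + 1
15 = 15·1 + 0  (stop)
So 16756/1113 = [15; 18, 4, 15].

[15; 18, 4, 15]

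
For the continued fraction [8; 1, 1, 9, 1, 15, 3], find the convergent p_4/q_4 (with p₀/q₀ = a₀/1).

Using pₖ = aₖpₖ₋₁ + pₖ₋₂, qₖ = aₖqₖ₋₁ + qₖ₋₂ (with p₋₁=1, p₋₂=0, q₋₁=0, q₋₂=1):
  k=0: a=8, p=8, q=1
  k=1: a=1, p=9, q=1
  k=2: a=1, p=17, q=2
  k=3: a=9, p=162, q=19
  k=4: a=1, p=179, q=21

179/21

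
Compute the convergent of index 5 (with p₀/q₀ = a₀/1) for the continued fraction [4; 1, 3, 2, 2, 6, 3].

673/141

Using pₖ = aₖpₖ₋₁ + pₖ₋₂, qₖ = aₖqₖ₋₁ + qₖ₋₂ (with p₋₁=1, p₋₂=0, q₋₁=0, q₋₂=1):
  k=0: a=4, p=4, q=1
  k=1: a=1, p=5, q=1
  k=2: a=3, p=19, q=4
  k=3: a=2, p=43, q=9
  k=4: a=2, p=105, q=22
  k=5: a=6, p=673, q=141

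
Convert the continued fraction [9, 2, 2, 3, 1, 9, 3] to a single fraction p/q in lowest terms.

6276/667

Using pₖ = aₖpₖ₋₁ + pₖ₋₂ and qₖ = aₖqₖ₋₁ + qₖ₋₂:
  k=0: a=9, p=9, q=1
  k=1: a=2, p=19, q=2
  k=2: a=2, p=47, q=5
  k=3: a=3, p=160, q=17
  k=4: a=1, p=207, q=22
  k=5: a=9, p=2023, q=215
  k=6: a=3, p=6276, q=667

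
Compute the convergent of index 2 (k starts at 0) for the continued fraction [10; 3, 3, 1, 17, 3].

Using pₖ = aₖpₖ₋₁ + pₖ₋₂, qₖ = aₖqₖ₋₁ + qₖ₋₂ (with p₋₁=1, p₋₂=0, q₋₁=0, q₋₂=1):
  k=0: a=10, p=10, q=1
  k=1: a=3, p=31, q=3
  k=2: a=3, p=103, q=10

103/10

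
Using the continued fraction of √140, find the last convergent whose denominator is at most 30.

71/6

√140 = [11; 1, 4, 1, 22, …] (period length 4).
Convergents:
  p_0/q_0 = 11/1
  p_1/q_1 = 12/1
  p_2/q_2 = 59/5
  p_3/q_3 = 71/6
  p_4/q_4 = 1621/137
q_3 = 6 ≤ 30 < 137 = q_4, so the answer is 71/6.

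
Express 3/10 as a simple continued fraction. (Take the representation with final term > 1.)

3 = 0×10 + 3
10 = 3×3 + 1
3 = 3×1 + 0  (stop)
So 3/10 = [0; 3, 3].

[0; 3, 3]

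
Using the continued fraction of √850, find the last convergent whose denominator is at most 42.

379/13

√850 = [29; 6, 2, 6, 58, …] (period length 4).
Convergents:
  p_0/q_0 = 29/1
  p_1/q_1 = 175/6
  p_2/q_2 = 379/13
  p_3/q_3 = 2449/84
q_2 = 13 ≤ 42 < 84 = q_3, so the answer is 379/13.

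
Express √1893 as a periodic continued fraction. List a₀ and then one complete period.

[43; 1, 1, 28, 1, 1, 86]

a₀ = ⌊√1893⌋ = 43.
With m₀=0, d₀=1 and mₖ₊₁ = dₖaₖ − mₖ, dₖ₊₁ = (n − mₖ₊₁²)/dₖ, aₖ₊₁ = ⌊(a₀+mₖ₊₁)/dₖ₊₁⌋:
  k=1: m=43, d=44, a=1
  k=2: m=1, d=43, a=1
  k=3: m=42, d=3, a=28
  k=4: m=42, d=43, a=1
  k=5: m=1, d=44, a=1
  k=6: m=43, d=1, a=86
d=1 and a=2a₀=86 at k=6, so the next step gives (m, d) = (43, 44) again — its k=1 value — and the period has length 6.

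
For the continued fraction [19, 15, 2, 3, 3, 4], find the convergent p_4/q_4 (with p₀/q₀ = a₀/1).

6768/355

Using pₖ = aₖpₖ₋₁ + pₖ₋₂, qₖ = aₖqₖ₋₁ + qₖ₋₂ (with p₋₁=1, p₋₂=0, q₋₁=0, q₋₂=1):
  k=0: a=19, p=19, q=1
  k=1: a=15, p=286, q=15
  k=2: a=2, p=591, q=31
  k=3: a=3, p=2059, q=108
  k=4: a=3, p=6768, q=355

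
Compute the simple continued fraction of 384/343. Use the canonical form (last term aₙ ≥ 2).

384 = 1×343 + 41
343 = 8×41 + 15
41 = 2×15 + 11
15 = 1×11 + 4
11 = 2×4 + 3
4 = 1×3 + 1
3 = 3×1 + 0  (stop)
So 384/343 = [1; 8, 2, 1, 2, 1, 3].

[1; 8, 2, 1, 2, 1, 3]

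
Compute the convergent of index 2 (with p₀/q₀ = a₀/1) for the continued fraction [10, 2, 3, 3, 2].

Using pₖ = aₖpₖ₋₁ + pₖ₋₂, qₖ = aₖqₖ₋₁ + qₖ₋₂ (with p₋₁=1, p₋₂=0, q₋₁=0, q₋₂=1):
  k=0: a=10, p=10, q=1
  k=1: a=2, p=21, q=2
  k=2: a=3, p=73, q=7

73/7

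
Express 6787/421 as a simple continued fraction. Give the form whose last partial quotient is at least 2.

6787 = 16*421 + 51
421 = 8*51 + 13
51 = 3*13 + 12
13 = 1*12 + 1
12 = 12*1 + 0  (stop)
So 6787/421 = [16; 8, 3, 1, 12].

[16; 8, 3, 1, 12]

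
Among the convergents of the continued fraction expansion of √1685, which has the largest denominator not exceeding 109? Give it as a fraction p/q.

1683/41

√1685 = [41; 20, 1, 1, 20, 82, …] (period length 5).
Convergents:
  p_0/q_0 = 41/1
  p_1/q_1 = 821/20
  p_2/q_2 = 862/21
  p_3/q_3 = 1683/41
  p_4/q_4 = 34522/841
q_3 = 41 ≤ 109 < 841 = q_4, so the answer is 1683/41.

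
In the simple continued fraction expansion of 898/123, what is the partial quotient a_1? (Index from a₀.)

898 = 7·123 + 37   →  a_0 = 7
123 = 3·37 + 12   →  a_1 = 3

3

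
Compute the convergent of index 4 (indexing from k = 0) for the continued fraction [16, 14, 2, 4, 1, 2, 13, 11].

2555/159

Using pₖ = aₖpₖ₋₁ + pₖ₋₂, qₖ = aₖqₖ₋₁ + qₖ₋₂ (with p₋₁=1, p₋₂=0, q₋₁=0, q₋₂=1):
  k=0: a=16, p=16, q=1
  k=1: a=14, p=225, q=14
  k=2: a=2, p=466, q=29
  k=3: a=4, p=2089, q=130
  k=4: a=1, p=2555, q=159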